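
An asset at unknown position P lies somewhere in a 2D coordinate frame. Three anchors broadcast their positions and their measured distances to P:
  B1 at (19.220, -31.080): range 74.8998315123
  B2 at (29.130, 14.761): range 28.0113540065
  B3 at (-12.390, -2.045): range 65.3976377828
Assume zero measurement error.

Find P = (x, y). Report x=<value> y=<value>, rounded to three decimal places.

eq1: (x − 19.220)² + (y + 31.080)² = 74.8998315123²
eq2: (x − 29.130)² + (y − 14.761)² = 28.0113540065²
eq3: (x + 12.390)² + (y + 2.045)² = 65.3976377828²
eq2−eq1, eq2−eq3 (x²,y² cancel):
  -19.820·x − 91.682·y = -4556.418028
  -83.040·x − 33.612·y = -4400.964970
det = -19.820·-33.612 − -91.682·-83.040 = -6947.083440
x = (-4556.418028·-33.612 − -91.682·-4400.964970) / -6947.083440 = 36.035115
y = (-19.820·-4400.964970 − -4556.418028·-83.040) / -6947.083440 = 41.907921

x=36.035 y=41.908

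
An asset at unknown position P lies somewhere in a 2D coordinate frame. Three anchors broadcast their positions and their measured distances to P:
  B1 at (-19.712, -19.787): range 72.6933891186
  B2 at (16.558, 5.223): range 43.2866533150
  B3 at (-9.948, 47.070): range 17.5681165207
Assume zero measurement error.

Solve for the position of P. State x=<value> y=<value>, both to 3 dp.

eq1: (x + 19.712)² + (y + 19.787)² = 72.6933891186²
eq2: (x − 16.558)² + (y − 5.223)² = 43.2866533150²
eq3: (x + 9.948)² + (y − 47.070)² = 17.5681165207²
eq3−eq1, eq3−eq2 (x²,y² cancel):
  -19.528·x − 133.714·y = -6510.149394
  53.012·x − 83.694·y = -3578.196148
det = -19.528·-83.694 − -133.714·53.012 = 8722.823000
x = (-6510.149394·-83.694 − -133.714·-3578.196148) / 8722.823000 = 7.612848
y = (-19.528·-3578.196148 − -6510.149394·53.012) / 8722.823000 = 47.575315

x=7.613 y=47.575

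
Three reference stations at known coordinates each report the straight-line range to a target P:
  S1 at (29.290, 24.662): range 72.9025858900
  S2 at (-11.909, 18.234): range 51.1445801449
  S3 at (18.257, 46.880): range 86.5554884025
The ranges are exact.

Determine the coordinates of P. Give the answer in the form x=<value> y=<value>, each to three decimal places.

x=-15.605 y=-32.777

eq1: (x − 29.290)² + (y − 24.662)² = 72.9025858900²
eq2: (x + 11.909)² + (y − 18.234)² = 51.1445801449²
eq3: (x − 18.257)² + (y − 46.880)² = 86.5554884025²
eq1−eq2, eq1−eq3 (x²,y² cancel):
  -82.398·x − 12.856·y = 1707.203644
  -22.066·x + 44.436·y = -1112.131438
det = -82.398·44.436 − -12.856·-22.066 = -3945.118024
x = (1707.203644·44.436 − -12.856·-1112.131438) / -3945.118024 = -15.605044
y = (-82.398·-1112.131438 − 1707.203644·-22.066) / -3945.118024 = -32.776855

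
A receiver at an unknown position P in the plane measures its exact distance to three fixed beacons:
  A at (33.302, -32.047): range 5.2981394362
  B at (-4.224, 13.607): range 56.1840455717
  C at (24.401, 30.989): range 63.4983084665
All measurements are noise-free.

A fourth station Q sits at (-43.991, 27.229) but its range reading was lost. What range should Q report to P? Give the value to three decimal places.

93.495

eq1: (x − 33.302)² + (y + 32.047)² = 5.2981394362²
eq2: (x + 4.224)² + (y − 13.607)² = 56.1840455717²
eq3: (x − 24.401)² + (y − 30.989)² = 63.4983084665²
eq2−eq1, eq2−eq3 (x²,y² cancel):
  75.052·x − 91.308·y = 5061.617483
  57.250·x + 34.764·y = 477.346096
det = 75.052·34.764 − -91.308·57.250 = 7836.490728
x = (5061.617483·34.764 − -91.308·477.346096) / 7836.490728 = 28.016059
y = (75.052·477.346096 − 5061.617483·57.250) / 7836.490728 = -32.406319
|P − Q| = √((28.016059 − -43.991)² + (-32.406319 − 27.229)²) = 93.495390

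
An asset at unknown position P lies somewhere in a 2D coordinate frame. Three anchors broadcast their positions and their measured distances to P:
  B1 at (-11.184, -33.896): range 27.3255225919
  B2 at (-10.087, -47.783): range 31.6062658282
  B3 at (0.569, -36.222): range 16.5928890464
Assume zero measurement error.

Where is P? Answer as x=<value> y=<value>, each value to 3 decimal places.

eq1: (x + 11.184)² + (y + 33.896)² = 27.3255225919²
eq2: (x + 10.087)² + (y + 47.783)² = 31.6062658282²
eq3: (x − 0.569)² + (y + 36.222)² = 16.5928890464²
eq3−eq1, eq3−eq2 (x²,y² cancel):
  -23.506·x + 4.652·y = -509.696591
  -21.312·x − 23.122·y = 348.973540
det = -23.506·-23.122 − 4.652·-21.312 = 642.649156
x = (-509.696591·-23.122 − 4.652·348.973540) / 642.649156 = 15.812329
y = (-23.506·348.973540 − -509.696591·-21.312) / 642.649156 = -29.667239

x=15.812 y=-29.667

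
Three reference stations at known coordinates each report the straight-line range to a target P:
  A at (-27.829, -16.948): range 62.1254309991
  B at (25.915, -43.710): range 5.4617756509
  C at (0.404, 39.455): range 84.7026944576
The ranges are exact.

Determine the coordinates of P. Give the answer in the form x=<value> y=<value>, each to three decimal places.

x=29.880 y=-39.954

eq1: (x + 27.829)² + (y + 16.948)² = 62.1254309991²
eq2: (x − 25.915)² + (y + 43.710)² = 5.4617756509²
eq3: (x − 0.404)² + (y − 39.455)² = 84.7026944576²
eq2−eq3, eq2−eq1 (x²,y² cancel):
  -51.022·x + 166.330·y = -8170.006539
  -107.488·x + 53.524·y = -5350.201564
det = -51.022·53.524 − 166.330·-107.488 = 15147.577512
x = (-8170.006539·53.524 − 166.330·-5350.201564) / 15147.577512 = 29.879867
y = (-51.022·-5350.201564 − -8170.006539·-107.488) / 15147.577512 = -39.953562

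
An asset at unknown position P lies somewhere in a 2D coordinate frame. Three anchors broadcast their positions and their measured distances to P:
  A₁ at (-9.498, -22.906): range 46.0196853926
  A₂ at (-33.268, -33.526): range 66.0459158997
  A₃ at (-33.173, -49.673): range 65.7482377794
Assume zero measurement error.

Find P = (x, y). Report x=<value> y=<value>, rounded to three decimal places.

x=32.175 y=-42.430

eq1: (x + 9.498)² + (y + 22.906)² = 46.0196853926²
eq2: (x + 33.268)² + (y + 33.526)² = 66.0459158997²
eq3: (x + 33.173)² + (y + 49.673)² = 65.7482377794²
eq1−eq2, eq1−eq3 (x²,y² cancel):
  -47.540·x − 21.240·y = -628.395903
  -47.350·x − 53.534·y = 747.938691
det = -47.540·-53.534 − -21.240·-47.350 = 1539.292360
x = (-628.395903·-53.534 − -21.240·747.938691) / 1539.292360 = 32.175021
y = (-47.540·747.938691 − -628.395903·-47.350) / 1539.292360 = -42.429595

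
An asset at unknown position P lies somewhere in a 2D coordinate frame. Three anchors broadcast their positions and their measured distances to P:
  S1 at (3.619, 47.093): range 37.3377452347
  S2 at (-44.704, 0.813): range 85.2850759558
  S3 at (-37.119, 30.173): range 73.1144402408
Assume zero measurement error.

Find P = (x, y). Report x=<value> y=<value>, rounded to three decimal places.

x=35.975 y=28.460

eq1: (x − 3.619)² + (y − 47.093)² = 37.3377452347²
eq2: (x + 44.704)² + (y − 0.813)² = 85.2850759558²
eq3: (x + 37.119)² + (y − 30.173)² = 73.1144402408²
eq1−eq2, eq1−eq3 (x²,y² cancel):
  -96.646·x − 92.560·y = -6111.176187
  -81.476·x − 33.840·y = -3894.231873
det = -96.646·-33.840 − -92.560·-81.476 = -4270.917920
x = (-6111.176187·-33.840 − -92.560·-3894.231873) / -4270.917920 = 35.975381
y = (-96.646·-3894.231873 − -6111.176187·-81.476) / -4270.917920 = 28.460453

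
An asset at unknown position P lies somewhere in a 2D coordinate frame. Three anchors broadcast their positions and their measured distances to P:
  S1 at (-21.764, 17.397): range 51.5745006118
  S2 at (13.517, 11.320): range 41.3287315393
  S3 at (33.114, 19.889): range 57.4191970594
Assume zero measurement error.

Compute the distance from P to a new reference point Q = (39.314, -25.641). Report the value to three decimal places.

37.408

eq1: (x + 21.764)² + (y − 17.397)² = 51.5745006118²
eq2: (x − 13.517)² + (y − 11.320)² = 41.3287315393²
eq3: (x − 33.114)² + (y − 19.889)² = 57.4191970594²
eq3−eq2, eq3−eq1 (x²,y² cancel):
  -39.194·x − 17.138·y = 407.642512
  -109.756·x − 4.984·y = -78.746934
det = -39.194·-4.984 − -17.138·-109.756 = -1685.655432
x = (407.642512·-4.984 − -17.138·-78.746934) / -1685.655432 = 2.005899
y = (-39.194·-78.746934 − 407.642512·-109.756) / -1685.655432 = -28.373307
|P − Q| = √((2.005899 − 39.314)² + (-28.373307 − -25.641)²) = 37.408019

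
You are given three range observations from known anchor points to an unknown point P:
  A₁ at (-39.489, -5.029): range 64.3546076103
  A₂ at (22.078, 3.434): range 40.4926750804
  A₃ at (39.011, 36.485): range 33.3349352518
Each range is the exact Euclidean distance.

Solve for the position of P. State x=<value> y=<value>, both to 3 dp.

x=5.927 y=40.566

eq1: (x + 39.489)² + (y + 5.029)² = 64.3546076103²
eq2: (x − 22.078)² + (y − 3.434)² = 40.4926750804²
eq3: (x − 39.011)² + (y − 36.485)² = 33.3349352518²
eq3−eq1, eq3−eq2 (x²,y² cancel):
  -157.000·x − 83.028·y = -4298.638996
  -33.866·x − 66.102·y = -2882.221733
det = -157.000·-66.102 − -83.028·-33.866 = 7566.187752
x = (-4298.638996·-66.102 − -83.028·-2882.221733) / 7566.187752 = 5.926833
y = (-157.000·-2882.221733 − -4298.638996·-33.866) / 7566.187752 = 40.566150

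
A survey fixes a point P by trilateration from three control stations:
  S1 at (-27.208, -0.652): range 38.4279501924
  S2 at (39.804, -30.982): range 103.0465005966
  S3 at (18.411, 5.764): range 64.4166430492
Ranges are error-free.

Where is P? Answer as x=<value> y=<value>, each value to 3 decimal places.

x=-38.412 y=36.106

eq1: (x + 27.208)² + (y + 0.652)² = 38.4279501924²
eq2: (x − 39.804)² + (y + 30.982)² = 103.0465005966²
eq3: (x − 18.411)² + (y − 5.764)² = 64.4166430492²
eq1−eq2, eq1−eq3 (x²,y² cancel):
  134.024·x − 60.660·y = -7338.331557
  91.238·x + 12.832·y = -3041.308297
det = 134.024·12.832 − -60.660·91.238 = 7254.293048
x = (-7338.331557·12.832 − -60.660·-3041.308297) / 7254.293048 = -38.411907
y = (134.024·-3041.308297 − -7338.331557·91.238) / 7254.293048 = 36.106398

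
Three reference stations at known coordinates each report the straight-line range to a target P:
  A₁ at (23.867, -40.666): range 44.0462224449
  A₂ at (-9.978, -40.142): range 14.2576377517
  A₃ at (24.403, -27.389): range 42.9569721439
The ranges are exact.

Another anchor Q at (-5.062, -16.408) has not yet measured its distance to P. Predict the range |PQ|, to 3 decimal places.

18.260

eq1: (x − 23.867)² + (y + 40.666)² = 44.0462224449²
eq2: (x + 9.978)² + (y + 40.142)² = 14.2576377517²
eq3: (x − 24.403)² + (y + 27.389)² = 42.9569721439²
eq2−eq1, eq2−eq3 (x²,y² cancel):
  67.690·x − 1.048·y = -1224.372880
  68.762·x + 25.506·y = -2007.298140
det = 67.690·25.506 − -1.048·68.762 = 1798.563716
x = (-1224.372880·25.506 − -1.048·-2007.298140) / 1798.563716 = -18.532845
y = (67.690·-2007.298140 − -1224.372880·68.762) / 1798.563716 = -28.736087
|P − Q| = √((-18.532845 − -5.062)² + (-28.736087 − -16.408)²) = 18.260487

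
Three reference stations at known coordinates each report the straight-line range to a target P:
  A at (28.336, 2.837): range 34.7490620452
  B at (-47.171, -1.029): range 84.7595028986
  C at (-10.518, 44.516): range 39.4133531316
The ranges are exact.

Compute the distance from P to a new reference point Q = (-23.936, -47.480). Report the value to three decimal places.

99.814

eq1: (x − 28.336)² + (y − 2.837)² = 34.7490620452²
eq2: (x + 47.171)² + (y + 1.029)² = 84.7595028986²
eq3: (x + 10.518)² + (y − 44.516)² = 39.4133531316²
eq1−eq2, eq1−eq3 (x²,y² cancel):
  -151.014·x − 7.732·y = -4561.491402
  -77.708·x + 83.358·y = 935.410023
det = -151.014·83.358 − -7.732·-77.708 = -13189.063268
x = (-4561.491402·83.358 − -7.732·935.410023) / -13189.063268 = 28.281327
y = (-151.014·935.410023 − -4561.491402·-77.708) / -13189.063268 = 37.586019
|P − Q| = √((28.281327 − -23.936)² + (37.586019 − -47.480)²) = 99.814212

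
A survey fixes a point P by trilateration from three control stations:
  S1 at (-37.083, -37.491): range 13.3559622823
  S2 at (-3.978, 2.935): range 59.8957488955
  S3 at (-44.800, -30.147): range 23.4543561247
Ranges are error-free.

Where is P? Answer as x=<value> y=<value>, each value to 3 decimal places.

x=-32.171 y=-49.911

eq1: (x + 37.083)² + (y + 37.491)² = 13.3559622823²
eq2: (x + 3.978)² + (y − 2.935)² = 59.8957488955²
eq3: (x + 44.800)² + (y + 30.147)² = 23.4543561247²
eq2−eq1, eq2−eq3 (x²,y² cancel):
  -66.210·x − 80.852·y = 6165.404268
  -81.644·x − 66.164·y = 5928.836815
det = -66.210·-66.164 − -80.852·-81.644 = -2220.362248
x = (6165.404268·-66.164 − -80.852·5928.836815) / -2220.362248 = -32.170654
y = (-66.210·5928.836815 − 6165.404268·-81.644) / -2220.362248 = -49.910766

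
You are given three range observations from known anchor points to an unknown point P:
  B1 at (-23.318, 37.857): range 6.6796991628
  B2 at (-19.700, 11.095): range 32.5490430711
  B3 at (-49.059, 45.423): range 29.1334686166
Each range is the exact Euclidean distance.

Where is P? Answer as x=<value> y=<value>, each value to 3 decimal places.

x=-19.980 y=43.643

eq1: (x + 23.318)² + (y − 37.857)² = 6.6796991628²
eq2: (x + 19.700)² + (y − 11.095)² = 32.5490430711²
eq3: (x + 49.059)² + (y − 45.423)² = 29.1334686166²
eq3−eq2, eq3−eq1 (x²,y² cancel):
  58.718·x − 68.656·y = -4169.526596
  51.482·x − 15.132·y = -1689.012224
det = 58.718·-15.132 − -68.656·51.482 = 2646.027416
x = (-4169.526596·-15.132 − -68.656·-1689.012224) / 2646.027416 = -19.979969
y = (58.718·-1689.012224 − -4169.526596·51.482) / 2646.027416 = 43.642839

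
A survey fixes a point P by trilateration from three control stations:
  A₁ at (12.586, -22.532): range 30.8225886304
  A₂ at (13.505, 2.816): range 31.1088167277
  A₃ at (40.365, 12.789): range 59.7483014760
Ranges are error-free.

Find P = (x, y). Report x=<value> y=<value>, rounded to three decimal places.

eq1: (x − 12.586)² + (y + 22.532)² = 30.8225886304²
eq2: (x − 13.505)² + (y − 2.816)² = 31.1088167277²
eq3: (x − 40.365)² + (y − 12.789)² = 59.7483014760²
eq3−eq1, eq3−eq2 (x²,y² cancel):
  -55.558·x − 70.642·y = 1493.034233
  -53.720·x − 19.946·y = 999.524186
det = -55.558·-19.946 − -70.642·-53.720 = -2686.728372
x = (1493.034233·-19.946 − -70.642·999.524186) / -2686.728372 = -15.196299
y = (-55.558·999.524186 − 1493.034233·-53.720) / -2686.728372 = -9.183747

x=-15.196 y=-9.184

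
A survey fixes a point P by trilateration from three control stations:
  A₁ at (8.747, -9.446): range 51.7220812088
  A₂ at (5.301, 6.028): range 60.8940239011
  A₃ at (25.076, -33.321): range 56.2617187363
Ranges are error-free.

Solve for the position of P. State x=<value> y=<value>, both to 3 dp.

x=-30.277 y=-43.391

eq1: (x − 8.747)² + (y + 9.446)² = 51.7220812088²
eq2: (x − 5.301)² + (y − 6.028)² = 60.8940239011²
eq3: (x − 25.076)² + (y + 33.321)² = 56.2617187363²
eq2−eq3, eq2−eq1 (x²,y² cancel):
  39.550·x − 78.698·y = 2217.358584
  6.892·x − 30.948·y = 1134.208002
det = 39.550·-30.948 − -78.698·6.892 = -681.606784
x = (2217.358584·-30.948 − -78.698·1134.208002) / -681.606784 = -30.277116
y = (39.550·1134.208002 − 2217.358584·6.892) / -681.606784 = -43.391427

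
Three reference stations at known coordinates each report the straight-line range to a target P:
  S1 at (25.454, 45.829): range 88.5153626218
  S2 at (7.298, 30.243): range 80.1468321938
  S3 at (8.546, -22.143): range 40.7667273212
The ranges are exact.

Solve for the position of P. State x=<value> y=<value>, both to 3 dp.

eq1: (x − 25.454)² + (y − 45.829)² = 88.5153626218²
eq2: (x − 7.298)² + (y − 30.243)² = 80.1468321938²
eq3: (x − 8.546)² + (y + 22.143)² = 40.7667273212²
eq1−eq2, eq1−eq3 (x²,y² cancel):
  -36.312·x − 31.172·y = -368.848795
  -33.816·x − 135.944·y = 3988.186572
det = -36.312·-135.944 − -31.172·-33.816 = 3882.286176
x = (-368.848795·-135.944 − -31.172·3988.186572) / 3882.286176 = 44.938092
y = (-36.312·3988.186572 − -368.848795·-33.816) / 3882.286176 = -40.515308

x=44.938 y=-40.515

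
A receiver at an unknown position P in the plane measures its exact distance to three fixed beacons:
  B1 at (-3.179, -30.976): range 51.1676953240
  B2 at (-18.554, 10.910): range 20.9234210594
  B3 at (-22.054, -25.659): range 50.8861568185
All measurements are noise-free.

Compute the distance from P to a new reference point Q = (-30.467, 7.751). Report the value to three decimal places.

eq1: (x + 3.179)² + (y + 30.976)² = 51.1676953240²
eq2: (x + 18.554)² + (y − 10.910)² = 20.9234210594²
eq3: (x + 22.054)² + (y + 25.659)² = 50.8861568185²
eq2−eq1, eq2−eq3 (x²,y² cancel):
  30.750·x − 83.772·y = -1674.003895
  -7.000·x − 73.138·y = -1470.127226
det = 30.750·-73.138 − -83.772·-7.000 = -2835.397500
x = (-1674.003895·-73.138 − -83.772·-1470.127226) / -2835.397500 = 0.254709
y = (30.750·-1470.127226 − -1674.003895·-7.000) / -2835.397500 = 20.076352
|P − Q| = √((0.254709 − -30.467)² + (20.076352 − 7.751)²) = 33.101929

33.102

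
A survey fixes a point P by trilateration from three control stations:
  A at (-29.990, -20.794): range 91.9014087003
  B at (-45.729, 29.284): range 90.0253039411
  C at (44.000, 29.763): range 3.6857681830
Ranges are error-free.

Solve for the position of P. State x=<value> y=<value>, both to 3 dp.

eq1: (x + 29.990)² + (y + 20.794)² = 91.9014087003²
eq2: (x + 45.729)² + (y − 29.284)² = 90.0253039411²
eq3: (x − 44.000)² + (y − 29.763)² = 3.6857681830²
eq1−eq3, eq1−eq2 (x²,y² cancel):
  147.980·x + 101.114·y = 9922.329667
  -31.478·x + 100.156·y = 1958.217132
det = 147.980·100.156 − 101.114·-31.478 = 18003.951372
x = (9922.329667·100.156 − 101.114·1958.217132) / 18003.951372 = 44.200168
y = (147.980·1958.217132 − 9922.329667·-31.478) / 18003.951372 = 33.443329

x=44.200 y=33.443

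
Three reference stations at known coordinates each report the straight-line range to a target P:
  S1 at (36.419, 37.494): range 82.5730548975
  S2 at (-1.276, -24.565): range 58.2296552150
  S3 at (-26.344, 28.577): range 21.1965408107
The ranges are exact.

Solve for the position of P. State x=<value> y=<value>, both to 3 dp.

eq1: (x − 36.419)² + (y − 37.494)² = 82.5730548975²
eq2: (x + 1.276)² + (y + 24.565)² = 58.2296552150²
eq3: (x + 26.344)² + (y − 28.577)² = 21.1965408107²
eq3−eq1, eq3−eq2 (x²,y² cancel):
  125.526·x + 17.834·y = -5147.523721
  50.136·x − 106.284·y = -3846.983268
det = 125.526·-106.284 − 17.834·50.136 = -14235.530808
x = (-5147.523721·-106.284 − 17.834·-3846.983268) / -14235.530808 = -43.251391
y = (125.526·-3846.983268 − -5147.523721·50.136) / -14235.530808 = 15.792890

x=-43.251 y=15.793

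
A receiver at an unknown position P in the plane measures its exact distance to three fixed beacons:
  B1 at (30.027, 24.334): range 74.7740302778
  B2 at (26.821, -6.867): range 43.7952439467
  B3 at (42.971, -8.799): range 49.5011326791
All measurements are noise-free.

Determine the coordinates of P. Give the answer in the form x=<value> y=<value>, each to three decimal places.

eq1: (x − 30.027)² + (y − 24.334)² = 74.7740302778²
eq2: (x − 26.821)² + (y + 6.867)² = 43.7952439467²
eq3: (x − 42.971)² + (y + 8.799)² = 49.5011326791²
eq1−eq2, eq1−eq3 (x²,y² cancel):
  -6.412·x − 62.402·y = 2945.889657
  25.888·x − 66.266·y = 3570.958424
det = -6.412·-66.266 − -62.402·25.888 = 2040.360568
x = (2945.889657·-66.266 − -62.402·3570.958424) / 2040.360568 = 13.538109
y = (-6.412·3570.958424 − 2945.889657·25.888) / 2040.360568 = -48.599340

x=13.538 y=-48.599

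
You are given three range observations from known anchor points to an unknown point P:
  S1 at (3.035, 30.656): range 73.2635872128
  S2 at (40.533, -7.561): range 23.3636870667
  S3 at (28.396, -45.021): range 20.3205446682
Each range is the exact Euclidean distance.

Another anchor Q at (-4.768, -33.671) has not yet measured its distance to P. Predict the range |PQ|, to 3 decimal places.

47.768

eq1: (x − 3.035)² + (y − 30.656)² = 73.2635872128²
eq2: (x − 40.533)² + (y + 7.561)² = 23.3636870667²
eq3: (x − 28.396)² + (y + 45.021)² = 20.3205446682²
eq3−eq1, eq3−eq2 (x²,y² cancel):
  -50.722·x + 151.354·y = -6838.850372
  24.274·x + 74.920·y = -1266.067785
det = -50.722·74.920 − 151.354·24.274 = -7474.059236
x = (-6838.850372·74.920 − 151.354·-1266.067785) / -7474.059236 = 42.914063
y = (-50.722·-1266.067785 − -6838.850372·24.274) / -7474.059236 = -30.803040
|P − Q| = √((42.914063 − -4.768)² + (-30.803040 − -33.671)²) = 47.768235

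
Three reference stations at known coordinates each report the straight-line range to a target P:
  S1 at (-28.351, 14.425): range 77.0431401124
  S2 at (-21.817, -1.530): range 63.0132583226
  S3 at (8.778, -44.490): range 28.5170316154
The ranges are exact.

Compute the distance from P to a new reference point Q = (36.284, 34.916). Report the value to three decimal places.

eq1: (x + 28.351)² + (y − 14.425)² = 77.0431401124²
eq2: (x + 21.817)² + (y + 1.530)² = 63.0132583226²
eq3: (x − 8.778)² + (y + 44.490)² = 28.5170316154²
eq2−eq1, eq2−eq3 (x²,y² cancel):
  -13.068·x + 31.910·y = -1431.437277
  61.190·x − 85.920·y = 4735.540627
det = -13.068·-85.920 − 31.910·61.190 = -829.770340
x = (-1431.437277·-85.920 − 31.910·4735.540627) / -829.770340 = 33.891318
y = (-13.068·4735.540627 − -1431.437277·61.190) / -829.770340 = -30.979177
|P − Q| = √((33.891318 − 36.284)² + (-30.979177 − 34.916)²) = 65.938602

65.939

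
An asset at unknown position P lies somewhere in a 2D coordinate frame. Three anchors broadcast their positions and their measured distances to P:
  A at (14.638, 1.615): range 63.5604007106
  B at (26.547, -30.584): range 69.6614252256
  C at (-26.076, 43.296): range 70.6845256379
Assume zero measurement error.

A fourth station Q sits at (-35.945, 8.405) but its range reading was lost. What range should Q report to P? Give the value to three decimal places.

eq1: (x − 14.638)² + (y − 1.615)² = 63.5604007106²
eq2: (x − 26.547)² + (y + 30.584)² = 69.6614252256²
eq3: (x + 26.076)² + (y − 43.296)² = 70.6845256379²
eq3−eq1, eq3−eq2 (x²,y² cancel):
  81.428·x − 83.362·y = -1381.244497
  105.246·x − 147.760·y = -770.789127
det = 81.428·-147.760 − -83.362·105.246 = -3258.284228
x = (-1381.244497·-147.760 − -83.362·-770.789127) / -3258.284228 = -42.917730
y = (81.428·-770.789127 − -1381.244497·105.246) / -3258.284228 = -25.352804
|P − Q| = √((-42.917730 − -35.945)² + (-25.352804 − 8.405)²) = 34.470397

34.470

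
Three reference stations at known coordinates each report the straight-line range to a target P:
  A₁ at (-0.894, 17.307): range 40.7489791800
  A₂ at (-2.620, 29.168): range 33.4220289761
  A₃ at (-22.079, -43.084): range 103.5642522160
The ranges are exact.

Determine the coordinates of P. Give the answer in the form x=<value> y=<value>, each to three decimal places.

eq1: (x + 0.894)² + (y − 17.307)² = 40.7489791800²
eq2: (x + 2.620)² + (y − 29.168)² = 33.4220289761²
eq3: (x + 22.079)² + (y + 43.084)² = 103.5642522160²
eq1−eq3, eq1−eq2 (x²,y² cancel):
  -42.370·x − 120.782·y = -7021.693221
  -3.452·x + 23.722·y = 1100.752422
det = -42.370·23.722 − -120.782·-3.452 = -1422.040604
x = (-7021.693221·23.722 − -120.782·1100.752422) / -1422.040604 = 23.640343
y = (-42.370·1100.752422 − -7021.693221·-3.452) / -1422.040604 = 49.842293

x=23.640 y=49.842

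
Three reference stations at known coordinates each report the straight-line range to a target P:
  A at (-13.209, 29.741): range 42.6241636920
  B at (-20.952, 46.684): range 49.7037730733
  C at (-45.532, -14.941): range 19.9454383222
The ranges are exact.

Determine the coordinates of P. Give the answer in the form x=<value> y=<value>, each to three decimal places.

eq1: (x + 13.209)² + (y − 29.741)² = 42.6241636920²
eq2: (x + 20.952)² + (y − 46.684)² = 49.7037730733²
eq3: (x + 45.532)² + (y + 14.941)² = 19.9454383222²
eq1−eq2, eq1−eq3 (x²,y² cancel):
  -15.486·x + 33.886·y = 905.731671
  -64.646·x − 89.364·y = 2656.390564
det = -15.486·-89.364 − 33.886·-64.646 = 3574.485260
x = (905.731671·-89.364 − 33.886·2656.390564) / 3574.485260 = -47.826258
y = (-15.486·2656.390564 − 905.731671·-64.646) / 3574.485260 = 4.872048

x=-47.826 y=4.872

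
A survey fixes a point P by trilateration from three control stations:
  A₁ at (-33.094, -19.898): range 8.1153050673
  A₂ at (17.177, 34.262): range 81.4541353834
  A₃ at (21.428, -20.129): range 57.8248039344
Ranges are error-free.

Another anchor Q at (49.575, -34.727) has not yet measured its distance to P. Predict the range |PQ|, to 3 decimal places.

eq1: (x + 33.094)² + (y + 19.898)² = 8.1153050673²
eq2: (x − 17.177)² + (y − 34.262)² = 81.4541353834²
eq3: (x − 21.428)² + (y + 20.129)² = 57.8248039344²
eq3−eq1, eq3−eq2 (x²,y² cancel):
  -109.044·x + 0.462·y = 3904.657189
  -8.502·x + 108.782·y = -2686.470073
det = -109.044·108.782 − 0.462·-8.502 = -11858.096484
x = (3904.657189·108.782 − 0.462·-2686.470073) / -11858.096484 = -35.924616
y = (-109.044·-2686.470073 − 3904.657189·-8.502) / -11858.096484 = -27.503642
|P − Q| = √((-35.924616 − 49.575)² + (-27.503642 − -34.727)²) = 85.804203

85.804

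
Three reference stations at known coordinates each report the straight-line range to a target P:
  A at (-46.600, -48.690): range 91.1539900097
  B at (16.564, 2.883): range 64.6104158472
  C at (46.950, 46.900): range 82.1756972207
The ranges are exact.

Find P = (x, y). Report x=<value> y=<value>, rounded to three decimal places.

x=-35.063 y=41.731

eq1: (x + 46.600)² + (y + 48.690)² = 91.1539900097²
eq2: (x − 16.564)² + (y − 2.883)² = 64.6104158472²
eq3: (x − 46.950)² + (y − 46.900)² = 82.1756972207²
eq2−eq3, eq2−eq1 (x²,y² cancel):
  60.772·x + 88.034·y = 1542.895337
  -126.328·x − 103.146·y = 125.054256
det = 60.772·-103.146 − 88.034·-126.328 = 4852.770440
x = (1542.895337·-103.146 − 88.034·125.054256) / 4852.770440 = -35.062963
y = (60.772·125.054256 − 1542.895337·-126.328) / 4852.770440 = 41.730942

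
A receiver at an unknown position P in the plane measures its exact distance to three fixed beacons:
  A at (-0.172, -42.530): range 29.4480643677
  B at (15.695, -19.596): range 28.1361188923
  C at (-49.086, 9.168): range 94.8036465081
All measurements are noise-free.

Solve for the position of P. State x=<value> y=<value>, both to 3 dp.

eq1: (x + 0.172)² + (y + 42.530)² = 29.4480643677²
eq2: (x − 15.695)² + (y + 19.596)² = 28.1361188923²
eq3: (x + 49.086)² + (y − 9.168)² = 94.8036465081²
eq2−eq1, eq2−eq3 (x²,y² cancel):
  -31.734·x − 45.868·y = 1102.946934
  -129.562·x + 57.528·y = -6332.938826
det = -31.734·57.528 − -45.868·-129.562 = -7768.343368
x = (1102.946934·57.528 − -45.868·-6332.938826) / -7768.343368 = 29.224881
y = (-31.734·-6332.938826 − 1102.946934·-129.562) / -7768.343368 = -44.265486

x=29.225 y=-44.265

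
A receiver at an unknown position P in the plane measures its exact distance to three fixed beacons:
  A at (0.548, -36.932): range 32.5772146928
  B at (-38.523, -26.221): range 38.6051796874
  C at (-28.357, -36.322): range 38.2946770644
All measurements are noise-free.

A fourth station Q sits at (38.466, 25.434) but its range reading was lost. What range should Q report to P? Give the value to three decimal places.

54.111

eq1: (x − 0.548)² + (y + 36.932)² = 32.5772146928²
eq2: (x + 38.523)² + (y + 26.221)² = 38.6051796874²
eq3: (x + 28.357)² + (y + 36.322)² = 38.2946770644²
eq2−eq1, eq2−eq3 (x²,y² cancel):
  78.142·x − 21.422·y = -378.204460
  20.332·x − 20.202·y = -24.277630
det = 78.142·-20.202 − -21.422·20.332 = -1143.072580
x = (-378.204460·-20.202 − -21.422·-24.277630) / -1143.072580 = -6.229185
y = (78.142·-24.277630 − -378.204460·20.332) / -1143.072580 = -5.067526
|P − Q| = √((-6.229185 − 38.466)² + (-5.067526 − 25.434)²) = 54.111022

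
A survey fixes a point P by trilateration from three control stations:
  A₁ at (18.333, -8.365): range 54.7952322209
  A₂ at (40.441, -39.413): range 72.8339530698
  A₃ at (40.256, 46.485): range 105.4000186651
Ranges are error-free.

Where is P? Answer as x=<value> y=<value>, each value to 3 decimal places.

x=-31.834 y=-30.406

eq1: (x − 18.333)² + (y + 8.365)² = 54.7952322209²
eq2: (x − 40.441)² + (y + 39.413)² = 72.8339530698²
eq3: (x − 40.256)² + (y − 46.485)² = 105.4000186651²
eq1−eq2, eq1−eq3 (x²,y² cancel):
  44.216·x − 62.096·y = 480.519690
  43.846·x + 109.700·y = -4731.317813
det = 44.216·109.700 − -62.096·43.846 = 7573.156416
x = (480.519690·109.700 − -62.096·-4731.317813) / 7573.156416 = -31.833873
y = (44.216·-4731.317813 − 480.519690·43.846) / 7573.156416 = -30.405924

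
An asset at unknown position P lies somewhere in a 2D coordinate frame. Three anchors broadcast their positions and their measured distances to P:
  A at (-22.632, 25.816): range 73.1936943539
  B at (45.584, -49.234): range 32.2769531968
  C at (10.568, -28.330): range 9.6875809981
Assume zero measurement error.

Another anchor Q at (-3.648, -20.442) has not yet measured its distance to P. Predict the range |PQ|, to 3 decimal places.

eq1: (x + 22.632)² + (y − 25.816)² = 73.1936943539²
eq2: (x − 45.584)² + (y + 49.234)² = 32.2769531968²
eq3: (x − 10.568)² + (y + 28.330)² = 9.6875809981²
eq2−eq3, eq2−eq1 (x²,y² cancel):
  -70.032·x + 41.808·y = -2639.663806
  -136.432·x + 150.100·y = -7638.729718
det = -70.032·150.100 − 41.808·-136.432 = -4807.854144
x = (-2639.663806·150.100 − 41.808·-7638.729718) / -4807.854144 = 15.984995
y = (-70.032·-7638.729718 − -2639.663806·-136.432) / -4807.854144 = -36.361525
|P − Q| = √((15.984995 − -3.648)² + (-36.361525 − -20.442)²) = 25.276190

25.276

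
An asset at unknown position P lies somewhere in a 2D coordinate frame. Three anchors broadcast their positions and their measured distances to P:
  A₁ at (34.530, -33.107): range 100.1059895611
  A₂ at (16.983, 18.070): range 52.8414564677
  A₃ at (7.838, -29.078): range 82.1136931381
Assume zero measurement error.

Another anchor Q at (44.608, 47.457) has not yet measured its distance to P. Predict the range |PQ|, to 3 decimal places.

eq1: (x − 34.530)² + (y + 33.107)² = 100.1059895611²
eq2: (x − 16.983)² + (y − 18.070)² = 52.8414564677²
eq3: (x − 7.838)² + (y + 29.078)² = 82.1136931381²
eq3−eq2, eq3−eq1 (x²,y² cancel):
  18.290·x + 94.296·y = 3658.421940
  53.384·x − 8.058·y = -1897.120524
det = 18.290·-8.058 − 94.296·53.384 = -5181.278484
x = (3658.421940·-8.058 − 94.296·-1897.120524) / -5181.278484 = -28.836766
y = (18.290·-1897.120524 − 3658.421940·53.384) / -5181.278484 = 44.390498
|P − Q| = √((-28.836766 − 44.608)² + (44.390498 − 47.457)²) = 73.508755

73.509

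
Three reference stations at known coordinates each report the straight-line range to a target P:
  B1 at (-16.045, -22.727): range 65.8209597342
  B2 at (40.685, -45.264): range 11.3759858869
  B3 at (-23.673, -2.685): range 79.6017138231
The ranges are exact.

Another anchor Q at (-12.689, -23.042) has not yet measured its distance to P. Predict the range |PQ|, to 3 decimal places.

62.476

eq1: (x + 16.045)² + (y + 22.727)² = 65.8209597342²
eq2: (x − 40.685)² + (y + 45.264)² = 11.3759858869²
eq3: (x + 23.673)² + (y + 2.685)² = 79.6017138231²
eq3−eq1, eq3−eq2 (x²,y² cancel):
  15.256·x − 40.084·y = 2210.372503
  128.716·x − 85.158·y = 9343.498556
det = 15.256·-85.158 − -40.084·128.716 = 3860.281696
x = (2210.372503·-85.158 − -40.084·9343.498556) / 3860.281696 = 48.259145
y = (15.256·9343.498556 − 2210.372503·128.716) / 3860.281696 = -36.776045
|P − Q| = √((48.259145 − -12.689)² + (-36.776045 − -23.042)²) = 62.476399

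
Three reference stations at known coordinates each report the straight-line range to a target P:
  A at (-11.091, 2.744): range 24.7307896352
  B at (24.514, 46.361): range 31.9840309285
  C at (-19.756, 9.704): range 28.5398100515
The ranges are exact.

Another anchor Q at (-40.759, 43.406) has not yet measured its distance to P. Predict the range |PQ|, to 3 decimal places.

53.386

eq1: (x + 11.091)² + (y − 2.744)² = 24.7307896352²
eq2: (x − 24.514)² + (y − 46.361)² = 31.9840309285²
eq3: (x + 19.756)² + (y − 9.704)² = 28.5398100515²
eq1−eq2, eq1−eq3 (x²,y² cancel):
  71.210·x + 87.234·y = 2208.372422
  -17.330·x + 13.920·y = 151.018533
det = 71.210·13.920 − 87.234·-17.330 = 2503.008420
x = (2208.372422·13.920 − 87.234·151.018533) / 2503.008420 = 7.018192
y = (71.210·151.018533 − 2208.372422·-17.330) / 2503.008420 = 19.586480
|P − Q| = √((7.018192 − -40.759)² + (19.586480 − 43.406)²) = 53.385669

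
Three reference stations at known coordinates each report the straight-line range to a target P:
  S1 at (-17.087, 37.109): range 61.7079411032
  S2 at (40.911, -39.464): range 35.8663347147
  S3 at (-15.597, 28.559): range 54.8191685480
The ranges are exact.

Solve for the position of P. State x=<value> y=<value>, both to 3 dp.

x=26.414 y=-6.658

eq1: (x + 17.087)² + (y − 37.109)² = 61.7079411032²
eq2: (x − 40.911)² + (y + 39.464)² = 35.8663347147²
eq3: (x + 15.597)² + (y − 28.559)² = 54.8191685480²
eq1−eq3, eq1−eq2 (x²,y² cancel):
  2.980·x − 17.100·y = 192.568195
  115.996·x − 153.146·y = 4083.549796
det = 2.980·-153.146 − -17.100·115.996 = 1527.156520
x = (192.568195·-153.146 − -17.100·4083.549796) / 1527.156520 = 26.413568
y = (2.980·4083.549796 − 192.568195·115.996) / 1527.156520 = -6.658232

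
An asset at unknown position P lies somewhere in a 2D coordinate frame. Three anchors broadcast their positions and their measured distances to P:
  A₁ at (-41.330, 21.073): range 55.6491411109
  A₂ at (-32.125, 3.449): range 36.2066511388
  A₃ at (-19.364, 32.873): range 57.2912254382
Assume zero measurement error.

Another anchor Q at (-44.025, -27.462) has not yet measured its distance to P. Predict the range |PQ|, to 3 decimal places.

36.658

eq1: (x + 41.330)² + (y − 21.073)² = 55.6491411109²
eq2: (x + 32.125)² + (y − 3.449)² = 36.2066511388²
eq3: (x + 19.364)² + (y − 32.873)² = 57.2912254382²
eq1−eq3, eq1−eq2 (x²,y² cancel):
  43.932·x + 23.600·y = -882.099210
  18.410·x − 35.248·y = 677.576317
det = 43.932·-35.248 − 23.600·18.410 = -1982.991136
x = (-882.099210·-35.248 − 23.600·677.576317) / -1982.991136 = -7.615481
y = (43.932·677.576317 − -882.099210·18.410) / -1982.991136 = -23.200673
|P − Q| = √((-7.615481 − -44.025)² + (-23.200673 − -27.462)²) = 36.658041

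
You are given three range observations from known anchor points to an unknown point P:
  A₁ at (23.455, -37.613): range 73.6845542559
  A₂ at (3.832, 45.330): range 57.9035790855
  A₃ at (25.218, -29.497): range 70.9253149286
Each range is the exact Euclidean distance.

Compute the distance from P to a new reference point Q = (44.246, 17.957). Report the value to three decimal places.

eq1: (x − 23.455)² + (y + 37.613)² = 73.6845542559²
eq2: (x − 3.832)² + (y − 45.330)² = 57.9035790855²
eq3: (x − 25.218)² + (y + 29.497)² = 70.9253149286²
eq2−eq3, eq2−eq1 (x²,y² cancel):
  42.772·x − 149.654·y = -2241.048418
  39.246·x − 165.886·y = -2181.207395
det = 42.772·-165.886 − -149.654·39.246 = -1221.955108
x = (-2241.048418·-165.886 − -149.654·-2181.207395) / -1221.955108 = -37.098046
y = (42.772·-2181.207395 − -2241.048418·39.246) / -1221.955108 = 4.372024
|P − Q| = √((-37.098046 − 44.246)² + (4.372024 − 17.957)²) = 82.470633

82.471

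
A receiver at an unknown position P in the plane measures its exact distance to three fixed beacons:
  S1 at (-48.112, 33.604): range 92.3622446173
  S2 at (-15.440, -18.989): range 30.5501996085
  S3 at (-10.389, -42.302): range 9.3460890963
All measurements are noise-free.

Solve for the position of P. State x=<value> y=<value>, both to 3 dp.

x=-2.001 y=-46.425

eq1: (x + 48.112)² + (y − 33.604)² = 92.3622446173²
eq2: (x + 15.440)² + (y + 18.989)² = 30.5501996085²
eq3: (x + 10.389)² + (y + 42.302)² = 9.3460890963²
eq2−eq1, eq2−eq3 (x²,y² cancel):
  -65.344·x + 105.186·y = -4752.451896
  10.102·x − 46.626·y = 2144.380119
det = -65.344·-46.626 − 105.186·10.102 = 1984.140372
x = (-4752.451896·-46.626 − 105.186·2144.380119) / 1984.140372 = -2.001343
y = (-65.344·2144.380119 − -4752.451896·10.102) / 1984.140372 = -46.424692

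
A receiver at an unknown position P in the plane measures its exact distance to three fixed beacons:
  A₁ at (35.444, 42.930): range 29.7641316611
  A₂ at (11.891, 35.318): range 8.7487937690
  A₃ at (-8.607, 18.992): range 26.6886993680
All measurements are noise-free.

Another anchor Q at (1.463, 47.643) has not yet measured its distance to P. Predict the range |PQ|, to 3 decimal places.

eq1: (x − 35.444)² + (y − 42.930)² = 29.7641316611²
eq2: (x − 11.891)² + (y − 35.318)² = 8.7487937690²
eq3: (x + 8.607)² + (y − 18.992)² = 26.6886993680²
eq3−eq1, eq3−eq2 (x²,y² cancel):
  88.102·x + 47.876·y = 2490.868663
  40.996·x + 32.652·y = 1589.725774
det = 88.102·32.652 − 47.876·40.996 = 913.982008
x = (2490.868663·32.652 − 47.876·1589.725774) / 913.982008 = 5.713605
y = (88.102·1589.725774 − 2490.868663·40.996) / 913.982008 = 41.513255
|P − Q| = √((5.713605 − 1.463)² + (41.513255 − 47.643)²) = 7.459317

7.459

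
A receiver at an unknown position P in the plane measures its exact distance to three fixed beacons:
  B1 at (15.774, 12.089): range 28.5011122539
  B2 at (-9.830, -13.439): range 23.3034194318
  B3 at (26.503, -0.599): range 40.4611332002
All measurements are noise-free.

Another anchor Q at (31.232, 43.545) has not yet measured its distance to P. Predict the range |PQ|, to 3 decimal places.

eq1: (x − 15.774)² + (y − 12.089)² = 28.5011122539²
eq2: (x + 9.830)² + (y + 13.439)² = 23.3034194318²
eq3: (x − 26.503)² + (y + 0.599)² = 40.4611332002²
eq2−eq3, eq2−eq1 (x²,y² cancel):
  72.666·x + 25.680·y = -668.521754
  51.208·x + 51.056·y = -151.536666
det = 72.666·51.056 − 25.680·51.208 = 2395.013856
x = (-668.521754·51.056 − 25.680·-151.536666) / 2395.013856 = -12.626476
y = (72.666·-151.536666 − -668.521754·51.208) / 2395.013856 = 9.696018
|P − Q| = √((-12.626476 − 31.232)² + (9.696018 − 43.545)²) = 55.401439

55.401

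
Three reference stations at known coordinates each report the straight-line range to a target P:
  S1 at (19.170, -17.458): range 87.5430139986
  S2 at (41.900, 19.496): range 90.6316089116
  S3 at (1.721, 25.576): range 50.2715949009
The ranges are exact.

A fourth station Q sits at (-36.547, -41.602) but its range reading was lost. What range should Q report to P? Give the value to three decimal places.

eq1: (x − 19.170)² + (y + 17.458)² = 87.5430139986²
eq2: (x − 41.900)² + (y − 19.496)² = 90.6316089116²
eq3: (x − 1.721)² + (y − 25.576)² = 50.2715949009²
eq1−eq3, eq1−eq2 (x²,y² cancel):
  -34.898·x + 86.068·y = 5121.368999
  45.460·x + 73.908·y = 913.124118
det = -34.898·73.908 − 86.068·45.460 = -6491.892664
x = (5121.368999·73.908 − 86.068·913.124118) / -6491.892664 = -46.199065
y = (-34.898·913.124118 − 5121.368999·45.460) / -6491.892664 = 40.771413
|P − Q| = √((-46.199065 − -36.547)² + (40.771413 − -41.602)²) = 82.936974

82.937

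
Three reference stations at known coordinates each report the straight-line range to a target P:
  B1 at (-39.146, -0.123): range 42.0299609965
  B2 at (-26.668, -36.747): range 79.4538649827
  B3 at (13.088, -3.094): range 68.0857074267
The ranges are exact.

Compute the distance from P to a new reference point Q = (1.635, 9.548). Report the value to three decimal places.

eq1: (x + 39.146)² + (y + 0.123)² = 42.0299609965²
eq2: (x + 26.668)² + (y + 36.747)² = 79.4538649827²
eq3: (x − 13.088)² + (y + 3.094)² = 68.0857074267²
eq1−eq2, eq1−eq3 (x²,y² cancel):
  24.956·x − 73.248·y = -4017.299251
  104.468·x − 5.942·y = -4220.701799
det = 24.956·-5.942 − -73.248·104.468 = 7503.783512
x = (-4017.299251·-5.942 − -73.248·-4220.701799) / 7503.783512 = -38.019110
y = (24.956·-4220.701799 − -4017.299251·104.468) / 7503.783512 = 41.891851
|P − Q| = √((-38.019110 − 1.635)² + (41.891851 − 9.548)²) = 51.171996

51.172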